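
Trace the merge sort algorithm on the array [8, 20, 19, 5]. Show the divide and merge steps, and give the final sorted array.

Merge sort trace:

Split: [8, 20, 19, 5] -> [8, 20] and [19, 5]
  Split: [8, 20] -> [8] and [20]
  Merge: [8] + [20] -> [8, 20]
  Split: [19, 5] -> [19] and [5]
  Merge: [19] + [5] -> [5, 19]
Merge: [8, 20] + [5, 19] -> [5, 8, 19, 20]

Final sorted array: [5, 8, 19, 20]

The merge sort proceeds by recursively splitting the array and merging sorted halves.
After all merges, the sorted array is [5, 8, 19, 20].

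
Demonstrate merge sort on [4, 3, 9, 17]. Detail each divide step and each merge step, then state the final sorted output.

Merge sort trace:

Split: [4, 3, 9, 17] -> [4, 3] and [9, 17]
  Split: [4, 3] -> [4] and [3]
  Merge: [4] + [3] -> [3, 4]
  Split: [9, 17] -> [9] and [17]
  Merge: [9] + [17] -> [9, 17]
Merge: [3, 4] + [9, 17] -> [3, 4, 9, 17]

Final sorted array: [3, 4, 9, 17]

The merge sort proceeds by recursively splitting the array and merging sorted halves.
After all merges, the sorted array is [3, 4, 9, 17].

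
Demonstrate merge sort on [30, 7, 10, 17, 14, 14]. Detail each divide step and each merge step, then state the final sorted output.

Merge sort trace:

Split: [30, 7, 10, 17, 14, 14] -> [30, 7, 10] and [17, 14, 14]
  Split: [30, 7, 10] -> [30] and [7, 10]
    Split: [7, 10] -> [7] and [10]
    Merge: [7] + [10] -> [7, 10]
  Merge: [30] + [7, 10] -> [7, 10, 30]
  Split: [17, 14, 14] -> [17] and [14, 14]
    Split: [14, 14] -> [14] and [14]
    Merge: [14] + [14] -> [14, 14]
  Merge: [17] + [14, 14] -> [14, 14, 17]
Merge: [7, 10, 30] + [14, 14, 17] -> [7, 10, 14, 14, 17, 30]

Final sorted array: [7, 10, 14, 14, 17, 30]

The merge sort proceeds by recursively splitting the array and merging sorted halves.
After all merges, the sorted array is [7, 10, 14, 14, 17, 30].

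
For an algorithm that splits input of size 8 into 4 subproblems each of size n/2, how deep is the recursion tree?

For divide and conquer with division factor 2:

Problem sizes at each level:
Level 0: 8
Level 1: 4
Level 2: 2
Level 3: 1

The root is level 0 and the size-1 base case is level 3 (the tree spans levels 0 through 3, i.e. 4 levels counting the root), so the depth is the number of divisions: log_2(8) = 3

The recursion tree depth is log_2(8) = 3. At each level, the problem size is divided by 2, so it takes 3 divisions to reduce to a base case of size 1. The algorithm makes 4 recursive calls at each level.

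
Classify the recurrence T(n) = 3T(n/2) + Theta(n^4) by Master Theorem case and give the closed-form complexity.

Master Theorem for T(n) = 3T(n/2) + O(n^4):

a = 3, b = 2, c = 4
log_b(a) = log_2(3) = 1.5850

Case 3: c = 4 > log_2(3) = 1.5850
T(n) = O(n^4) = O(n^4)

For T(n) = 3T(n/2) + O(n^4): log_2(3) = 1.5850. This is Case 3 of the Master Theorem (c > log_b(a), work dominated by root), giving O(n^4).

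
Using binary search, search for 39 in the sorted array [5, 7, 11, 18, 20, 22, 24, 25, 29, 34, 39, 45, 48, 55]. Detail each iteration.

Binary search for 39 in [5, 7, 11, 18, 20, 22, 24, 25, 29, 34, 39, 45, 48, 55]:

lo=0, hi=13, mid=6, arr[mid]=24 -> 24 < 39, search right half
lo=7, hi=13, mid=10, arr[mid]=39 -> Found target at index 10!

Binary search finds 39 at index 10 after 2 comparisons. The search repeatedly halves the search space by comparing with the middle element.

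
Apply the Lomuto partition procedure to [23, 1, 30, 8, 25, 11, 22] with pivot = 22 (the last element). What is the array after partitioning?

Lomuto partition with pivot = 22:

Initial array: [23, 1, 30, 8, 25, 11, 22]

arr[0]=23 > 22: no swap
arr[1]=1 <= 22: swap with position 0, array becomes [1, 23, 30, 8, 25, 11, 22]
arr[2]=30 > 22: no swap
arr[3]=8 <= 22: swap with position 1, array becomes [1, 8, 30, 23, 25, 11, 22]
arr[4]=25 > 22: no swap
arr[5]=11 <= 22: swap with position 2, array becomes [1, 8, 11, 23, 25, 30, 22]

Place pivot at position 3: [1, 8, 11, 22, 25, 30, 23]
Pivot position: 3

After partitioning with pivot 22, the array becomes [1, 8, 11, 22, 25, 30, 23]. The pivot is placed at index 3. All elements to the left of the pivot are <= 22, and all elements to the right are > 22.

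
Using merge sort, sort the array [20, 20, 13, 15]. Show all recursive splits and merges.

Merge sort trace:

Split: [20, 20, 13, 15] -> [20, 20] and [13, 15]
  Split: [20, 20] -> [20] and [20]
  Merge: [20] + [20] -> [20, 20]
  Split: [13, 15] -> [13] and [15]
  Merge: [13] + [15] -> [13, 15]
Merge: [20, 20] + [13, 15] -> [13, 15, 20, 20]

Final sorted array: [13, 15, 20, 20]

The merge sort proceeds by recursively splitting the array and merging sorted halves.
After all merges, the sorted array is [13, 15, 20, 20].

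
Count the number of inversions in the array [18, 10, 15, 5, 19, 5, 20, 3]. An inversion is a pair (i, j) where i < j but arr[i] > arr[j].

Finding inversions in [18, 10, 15, 5, 19, 5, 20, 3]:

(0, 1): arr[0]=18 > arr[1]=10
(0, 2): arr[0]=18 > arr[2]=15
(0, 3): arr[0]=18 > arr[3]=5
(0, 5): arr[0]=18 > arr[5]=5
(0, 7): arr[0]=18 > arr[7]=3
(1, 3): arr[1]=10 > arr[3]=5
(1, 5): arr[1]=10 > arr[5]=5
(1, 7): arr[1]=10 > arr[7]=3
(2, 3): arr[2]=15 > arr[3]=5
(2, 5): arr[2]=15 > arr[5]=5
(2, 7): arr[2]=15 > arr[7]=3
(3, 7): arr[3]=5 > arr[7]=3
(4, 5): arr[4]=19 > arr[5]=5
(4, 7): arr[4]=19 > arr[7]=3
(5, 7): arr[5]=5 > arr[7]=3
(6, 7): arr[6]=20 > arr[7]=3

Total inversions: 16

The array has 16 inversion(s): (0,1), (0,2), (0,3), (0,5), (0,7), (1,3), (1,5), (1,7), (2,3), (2,5), (2,7), (3,7), (4,5), (4,7), (5,7), (6,7). Each pair (i,j) satisfies i < j and arr[i] > arr[j].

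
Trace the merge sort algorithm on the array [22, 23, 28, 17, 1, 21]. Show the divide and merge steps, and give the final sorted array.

Merge sort trace:

Split: [22, 23, 28, 17, 1, 21] -> [22, 23, 28] and [17, 1, 21]
  Split: [22, 23, 28] -> [22] and [23, 28]
    Split: [23, 28] -> [23] and [28]
    Merge: [23] + [28] -> [23, 28]
  Merge: [22] + [23, 28] -> [22, 23, 28]
  Split: [17, 1, 21] -> [17] and [1, 21]
    Split: [1, 21] -> [1] and [21]
    Merge: [1] + [21] -> [1, 21]
  Merge: [17] + [1, 21] -> [1, 17, 21]
Merge: [22, 23, 28] + [1, 17, 21] -> [1, 17, 21, 22, 23, 28]

Final sorted array: [1, 17, 21, 22, 23, 28]

The merge sort proceeds by recursively splitting the array and merging sorted halves.
After all merges, the sorted array is [1, 17, 21, 22, 23, 28].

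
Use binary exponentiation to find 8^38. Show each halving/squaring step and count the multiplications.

Computing 8^38 by squaring (build up from 8^1; each line after the first costs one multiplication):

8^1 = 8
8^2 = (8^1)^2 = 8^2 = 64
8^4 = (8^2)^2 = 64^2 = 4096
8^8 = (8^4)^2 = 4096^2 = 16777216
8^9 = 8 * 8^8 = 8 * 16777216 = 134217728
8^18 = (8^9)^2 = 134217728^2 = 18014398509481984
8^19 = 8 * 8^18 = 8 * 18014398509481984 = 144115188075855872
8^38 = (8^19)^2 = 144115188075855872^2 = 20769187434139310514121985316880384

Result: 20769187434139310514121985316880384
Multiplications needed: 7 (7 lines after 8^1)

8^38 = 20769187434139310514121985316880384. Using exponentiation by squaring, this requires 7 multiplications. The key idea: if the exponent is even, square the half-power; if odd, multiply by the base once.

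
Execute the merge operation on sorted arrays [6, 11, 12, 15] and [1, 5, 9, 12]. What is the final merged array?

Merging process:

Compare 6 vs 1: take 1 from right. Merged: [1]
Compare 6 vs 5: take 5 from right. Merged: [1, 5]
Compare 6 vs 9: take 6 from left. Merged: [1, 5, 6]
Compare 11 vs 9: take 9 from right. Merged: [1, 5, 6, 9]
Compare 11 vs 12: take 11 from left. Merged: [1, 5, 6, 9, 11]
Compare 12 vs 12: take 12 from left. Merged: [1, 5, 6, 9, 11, 12]
Compare 15 vs 12: take 12 from right. Merged: [1, 5, 6, 9, 11, 12, 12]
Append remaining from left: [15]. Merged: [1, 5, 6, 9, 11, 12, 12, 15]

Final merged array: [1, 5, 6, 9, 11, 12, 12, 15]
Total comparisons: 7

The merged array is [1, 5, 6, 9, 11, 12, 12, 15], requiring 7 comparisons. The merge step runs in O(n) time where n is the total number of elements.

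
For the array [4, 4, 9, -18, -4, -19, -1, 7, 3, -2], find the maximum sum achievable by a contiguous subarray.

Using Kadane's algorithm on [4, 4, 9, -18, -4, -19, -1, 7, 3, -2]:

Scanning through the array:
Position 1 (value 4): max_ending_here = 8, max_so_far = 8
Position 2 (value 9): max_ending_here = 17, max_so_far = 17
Position 3 (value -18): max_ending_here = -1, max_so_far = 17
Position 4 (value -4): max_ending_here = -4, max_so_far = 17
Position 5 (value -19): max_ending_here = -19, max_so_far = 17
Position 6 (value -1): max_ending_here = -1, max_so_far = 17
Position 7 (value 7): max_ending_here = 7, max_so_far = 17
Position 8 (value 3): max_ending_here = 10, max_so_far = 17
Position 9 (value -2): max_ending_here = 8, max_so_far = 17

Maximum subarray: [4, 4, 9]
Maximum sum: 17

The maximum subarray is [4, 4, 9] with sum 17. This subarray runs from index 0 to index 2.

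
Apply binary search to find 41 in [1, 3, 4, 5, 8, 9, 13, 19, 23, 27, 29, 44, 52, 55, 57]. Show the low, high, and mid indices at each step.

Binary search for 41 in [1, 3, 4, 5, 8, 9, 13, 19, 23, 27, 29, 44, 52, 55, 57]:

lo=0, hi=14, mid=7, arr[mid]=19 -> 19 < 41, search right half
lo=8, hi=14, mid=11, arr[mid]=44 -> 44 > 41, search left half
lo=8, hi=10, mid=9, arr[mid]=27 -> 27 < 41, search right half
lo=10, hi=10, mid=10, arr[mid]=29 -> 29 < 41, search right half
lo=11 > hi=10, target 41 not found

Binary search determines that 41 is not in the array after 4 comparisons. The search space was exhausted without finding the target.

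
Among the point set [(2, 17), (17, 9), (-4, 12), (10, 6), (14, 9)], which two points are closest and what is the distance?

Computing all pairwise distances among 5 points:

d((2, 17), (17, 9)) = 17.0
d((2, 17), (-4, 12)) = 7.8102
d((2, 17), (10, 6)) = 13.6015
d((2, 17), (14, 9)) = 14.4222
d((17, 9), (-4, 12)) = 21.2132
d((17, 9), (10, 6)) = 7.6158
d((17, 9), (14, 9)) = 3.0 <-- minimum
d((-4, 12), (10, 6)) = 15.2315
d((-4, 12), (14, 9)) = 18.2483
d((10, 6), (14, 9)) = 5.0

Closest pair: (17, 9) and (14, 9) with distance 3.0

The closest pair is (17, 9) and (14, 9) with Euclidean distance 3.0. For 5 points, brute-force pairwise comparison is shown above. For large n, the divide-and-conquer algorithm (sort by x, recurse on halves, check the dividing strip) achieves O(n log n).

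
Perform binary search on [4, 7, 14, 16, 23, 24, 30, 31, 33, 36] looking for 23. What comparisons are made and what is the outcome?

Binary search for 23 in [4, 7, 14, 16, 23, 24, 30, 31, 33, 36]:

lo=0, hi=9, mid=4, arr[mid]=23 -> Found target at index 4!

Binary search finds 23 at index 4 after 1 comparisons. The search repeatedly halves the search space by comparing with the middle element.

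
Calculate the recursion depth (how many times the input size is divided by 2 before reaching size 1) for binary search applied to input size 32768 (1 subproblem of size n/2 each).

For divide and conquer with division factor 2:

Problem sizes at each level:
Level 0: 32768
Level 1: 16384
Level 2: 8192
Level 3: 4096
Level 4: 2048
Level 5: 1024
Level 6: 512
Level 7: 256
Level 8: 128
Level 9: 64
Level 10: 32
Level 11: 16
Level 12: 8
Level 13: 4
Level 14: 2
Level 15: 1

The root is level 0 and the size-1 base case is level 15 (the tree spans levels 0 through 15, i.e. 16 levels counting the root), so the depth is the number of divisions: log_2(32768) = 15

The recursion tree depth is log_2(32768) = 15. At each level, the problem size is divided by 2, so it takes 15 divisions to reduce to a base case of size 1. The algorithm makes 1 recursive call at each level.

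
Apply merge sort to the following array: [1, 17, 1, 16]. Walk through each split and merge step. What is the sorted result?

Merge sort trace:

Split: [1, 17, 1, 16] -> [1, 17] and [1, 16]
  Split: [1, 17] -> [1] and [17]
  Merge: [1] + [17] -> [1, 17]
  Split: [1, 16] -> [1] and [16]
  Merge: [1] + [16] -> [1, 16]
Merge: [1, 17] + [1, 16] -> [1, 1, 16, 17]

Final sorted array: [1, 1, 16, 17]

The merge sort proceeds by recursively splitting the array and merging sorted halves.
After all merges, the sorted array is [1, 1, 16, 17].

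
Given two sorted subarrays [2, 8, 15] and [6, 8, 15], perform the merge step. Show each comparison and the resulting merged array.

Merging process:

Compare 2 vs 6: take 2 from left. Merged: [2]
Compare 8 vs 6: take 6 from right. Merged: [2, 6]
Compare 8 vs 8: take 8 from left. Merged: [2, 6, 8]
Compare 15 vs 8: take 8 from right. Merged: [2, 6, 8, 8]
Compare 15 vs 15: take 15 from left. Merged: [2, 6, 8, 8, 15]
Append remaining from right: [15]. Merged: [2, 6, 8, 8, 15, 15]

Final merged array: [2, 6, 8, 8, 15, 15]
Total comparisons: 5

The merged array is [2, 6, 8, 8, 15, 15], requiring 5 comparisons. The merge step runs in O(n) time where n is the total number of elements.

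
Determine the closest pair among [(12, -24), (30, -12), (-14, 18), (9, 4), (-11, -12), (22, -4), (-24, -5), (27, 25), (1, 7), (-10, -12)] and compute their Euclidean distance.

Computing all pairwise distances among 10 points:

d((12, -24), (30, -12)) = 21.6333
d((12, -24), (-14, 18)) = 49.3964
d((12, -24), (9, 4)) = 28.1603
d((12, -24), (-11, -12)) = 25.9422
d((12, -24), (22, -4)) = 22.3607
d((12, -24), (-24, -5)) = 40.7063
d((12, -24), (27, 25)) = 51.2445
d((12, -24), (1, 7)) = 32.8938
d((12, -24), (-10, -12)) = 25.0599
d((30, -12), (-14, 18)) = 53.2541
d((30, -12), (9, 4)) = 26.4008
d((30, -12), (-11, -12)) = 41.0
d((30, -12), (22, -4)) = 11.3137
d((30, -12), (-24, -5)) = 54.4518
d((30, -12), (27, 25)) = 37.1214
d((30, -12), (1, 7)) = 34.6699
d((30, -12), (-10, -12)) = 40.0
d((-14, 18), (9, 4)) = 26.9258
d((-14, 18), (-11, -12)) = 30.1496
d((-14, 18), (22, -4)) = 42.19
d((-14, 18), (-24, -5)) = 25.0799
d((-14, 18), (27, 25)) = 41.5933
d((-14, 18), (1, 7)) = 18.6011
d((-14, 18), (-10, -12)) = 30.2655
d((9, 4), (-11, -12)) = 25.6125
d((9, 4), (22, -4)) = 15.2643
d((9, 4), (-24, -5)) = 34.2053
d((9, 4), (27, 25)) = 27.6586
d((9, 4), (1, 7)) = 8.544
d((9, 4), (-10, -12)) = 24.8395
d((-11, -12), (22, -4)) = 33.9559
d((-11, -12), (-24, -5)) = 14.7648
d((-11, -12), (27, 25)) = 53.0377
d((-11, -12), (1, 7)) = 22.4722
d((-11, -12), (-10, -12)) = 1.0 <-- minimum
d((22, -4), (-24, -5)) = 46.0109
d((22, -4), (27, 25)) = 29.4279
d((22, -4), (1, 7)) = 23.7065
d((22, -4), (-10, -12)) = 32.9848
d((-24, -5), (27, 25)) = 59.1692
d((-24, -5), (1, 7)) = 27.7308
d((-24, -5), (-10, -12)) = 15.6525
d((27, 25), (1, 7)) = 31.6228
d((27, 25), (-10, -12)) = 52.3259
d((1, 7), (-10, -12)) = 21.9545

Closest pair: (-11, -12) and (-10, -12) with distance 1.0

The closest pair is (-11, -12) and (-10, -12) with Euclidean distance 1.0. For 10 points, brute-force pairwise comparison is shown above. For large n, the divide-and-conquer algorithm (sort by x, recurse on halves, check the dividing strip) achieves O(n log n).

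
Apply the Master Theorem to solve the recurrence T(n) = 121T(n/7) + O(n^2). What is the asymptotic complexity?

Master Theorem for T(n) = 121T(n/7) + O(n^2):

a = 121, b = 7, c = 2
log_b(a) = log_7(121) = 2.4645

Case 1: c = 2 < log_7(121) = 2.4645
T(n) = O(n^(log_7 121))

For T(n) = 121T(n/7) + O(n^2): log_7(121) = 2.4645. This is Case 1 of the Master Theorem (c < log_b(a), work dominated by leaves), giving O(n^(log_7 121)).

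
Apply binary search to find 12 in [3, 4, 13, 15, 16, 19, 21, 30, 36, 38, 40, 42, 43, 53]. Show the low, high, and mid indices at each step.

Binary search for 12 in [3, 4, 13, 15, 16, 19, 21, 30, 36, 38, 40, 42, 43, 53]:

lo=0, hi=13, mid=6, arr[mid]=21 -> 21 > 12, search left half
lo=0, hi=5, mid=2, arr[mid]=13 -> 13 > 12, search left half
lo=0, hi=1, mid=0, arr[mid]=3 -> 3 < 12, search right half
lo=1, hi=1, mid=1, arr[mid]=4 -> 4 < 12, search right half
lo=2 > hi=1, target 12 not found

Binary search determines that 12 is not in the array after 4 comparisons. The search space was exhausted without finding the target.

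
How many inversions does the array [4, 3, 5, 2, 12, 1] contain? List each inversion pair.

Finding inversions in [4, 3, 5, 2, 12, 1]:

(0, 1): arr[0]=4 > arr[1]=3
(0, 3): arr[0]=4 > arr[3]=2
(0, 5): arr[0]=4 > arr[5]=1
(1, 3): arr[1]=3 > arr[3]=2
(1, 5): arr[1]=3 > arr[5]=1
(2, 3): arr[2]=5 > arr[3]=2
(2, 5): arr[2]=5 > arr[5]=1
(3, 5): arr[3]=2 > arr[5]=1
(4, 5): arr[4]=12 > arr[5]=1

Total inversions: 9

The array has 9 inversion(s): (0,1), (0,3), (0,5), (1,3), (1,5), (2,3), (2,5), (3,5), (4,5). Each pair (i,j) satisfies i < j and arr[i] > arr[j].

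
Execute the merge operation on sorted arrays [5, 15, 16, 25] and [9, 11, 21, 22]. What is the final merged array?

Merging process:

Compare 5 vs 9: take 5 from left. Merged: [5]
Compare 15 vs 9: take 9 from right. Merged: [5, 9]
Compare 15 vs 11: take 11 from right. Merged: [5, 9, 11]
Compare 15 vs 21: take 15 from left. Merged: [5, 9, 11, 15]
Compare 16 vs 21: take 16 from left. Merged: [5, 9, 11, 15, 16]
Compare 25 vs 21: take 21 from right. Merged: [5, 9, 11, 15, 16, 21]
Compare 25 vs 22: take 22 from right. Merged: [5, 9, 11, 15, 16, 21, 22]
Append remaining from left: [25]. Merged: [5, 9, 11, 15, 16, 21, 22, 25]

Final merged array: [5, 9, 11, 15, 16, 21, 22, 25]
Total comparisons: 7

The merged array is [5, 9, 11, 15, 16, 21, 22, 25], requiring 7 comparisons. The merge step runs in O(n) time where n is the total number of elements.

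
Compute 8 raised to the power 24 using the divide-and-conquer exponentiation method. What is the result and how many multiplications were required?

Computing 8^24 by squaring (build up from 8^1; each line after the first costs one multiplication):

8^1 = 8
8^2 = (8^1)^2 = 8^2 = 64
8^3 = 8 * 8^2 = 8 * 64 = 512
8^6 = (8^3)^2 = 512^2 = 262144
8^12 = (8^6)^2 = 262144^2 = 68719476736
8^24 = (8^12)^2 = 68719476736^2 = 4722366482869645213696

Result: 4722366482869645213696
Multiplications needed: 5 (5 lines after 8^1)

8^24 = 4722366482869645213696. Using exponentiation by squaring, this requires 5 multiplications. The key idea: if the exponent is even, square the half-power; if odd, multiply by the base once.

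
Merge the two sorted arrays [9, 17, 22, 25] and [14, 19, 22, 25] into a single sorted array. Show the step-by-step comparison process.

Merging process:

Compare 9 vs 14: take 9 from left. Merged: [9]
Compare 17 vs 14: take 14 from right. Merged: [9, 14]
Compare 17 vs 19: take 17 from left. Merged: [9, 14, 17]
Compare 22 vs 19: take 19 from right. Merged: [9, 14, 17, 19]
Compare 22 vs 22: take 22 from left. Merged: [9, 14, 17, 19, 22]
Compare 25 vs 22: take 22 from right. Merged: [9, 14, 17, 19, 22, 22]
Compare 25 vs 25: take 25 from left. Merged: [9, 14, 17, 19, 22, 22, 25]
Append remaining from right: [25]. Merged: [9, 14, 17, 19, 22, 22, 25, 25]

Final merged array: [9, 14, 17, 19, 22, 22, 25, 25]
Total comparisons: 7

The merged array is [9, 14, 17, 19, 22, 22, 25, 25], requiring 7 comparisons. The merge step runs in O(n) time where n is the total number of elements.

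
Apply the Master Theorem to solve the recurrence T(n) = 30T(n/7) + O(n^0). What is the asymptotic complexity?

Master Theorem for T(n) = 30T(n/7) + O(n^0):

a = 30, b = 7, c = 0
log_b(a) = log_7(30) = 1.7479

Case 1: c = 0 < log_7(30) = 1.7479
T(n) = O(n^(log_7 30))

For T(n) = 30T(n/7) + O(n^0): log_7(30) = 1.7479. This is Case 1 of the Master Theorem (c < log_b(a), work dominated by leaves), giving O(n^(log_7 30)).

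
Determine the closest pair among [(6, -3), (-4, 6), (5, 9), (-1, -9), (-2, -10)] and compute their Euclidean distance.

Computing all pairwise distances among 5 points:

d((6, -3), (-4, 6)) = 13.4536
d((6, -3), (5, 9)) = 12.0416
d((6, -3), (-1, -9)) = 9.2195
d((6, -3), (-2, -10)) = 10.6301
d((-4, 6), (5, 9)) = 9.4868
d((-4, 6), (-1, -9)) = 15.2971
d((-4, 6), (-2, -10)) = 16.1245
d((5, 9), (-1, -9)) = 18.9737
d((5, 9), (-2, -10)) = 20.2485
d((-1, -9), (-2, -10)) = 1.4142 <-- minimum

Closest pair: (-1, -9) and (-2, -10) with distance 1.4142

The closest pair is (-1, -9) and (-2, -10) with Euclidean distance 1.4142. For 5 points, brute-force pairwise comparison is shown above. For large n, the divide-and-conquer algorithm (sort by x, recurse on halves, check the dividing strip) achieves O(n log n).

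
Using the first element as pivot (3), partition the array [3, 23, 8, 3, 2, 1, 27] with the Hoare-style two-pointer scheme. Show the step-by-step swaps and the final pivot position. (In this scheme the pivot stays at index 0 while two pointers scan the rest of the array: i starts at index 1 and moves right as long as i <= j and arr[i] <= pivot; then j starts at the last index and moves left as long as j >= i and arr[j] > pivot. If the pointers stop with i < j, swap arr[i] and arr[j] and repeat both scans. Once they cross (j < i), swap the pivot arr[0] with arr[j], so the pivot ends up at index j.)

Hoare-style two-pointer partition with pivot = 3:

Initial array: [3, 23, 8, 3, 2, 1, 27]

Pointers start at i = 1, j = 6.
i stops at index 1 (arr[1]=23 > 3), j stops at index 5 (arr[5]=1 <= 3): swap arr[1] and arr[5], array becomes [3, 1, 8, 3, 2, 23, 27]
i stops at index 2 (arr[2]=8 > 3), j stops at index 4 (arr[4]=2 <= 3): swap arr[2] and arr[4], array becomes [3, 1, 2, 3, 8, 23, 27]
i ends at 4, j ends at 3: the pointers have crossed (j < i), so scanning stops.

Swap pivot arr[0] with arr[3] to place pivot at position 3: [3, 1, 2, 3, 8, 23, 27]
Pivot position: 3

After partitioning with pivot 3, the array becomes [3, 1, 2, 3, 8, 23, 27]. The pivot is placed at index 3. All elements to the left of the pivot are <= 3, and all elements to the right are > 3.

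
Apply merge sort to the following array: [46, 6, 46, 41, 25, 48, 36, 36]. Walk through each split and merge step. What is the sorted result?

Merge sort trace:

Split: [46, 6, 46, 41, 25, 48, 36, 36] -> [46, 6, 46, 41] and [25, 48, 36, 36]
  Split: [46, 6, 46, 41] -> [46, 6] and [46, 41]
    Split: [46, 6] -> [46] and [6]
    Merge: [46] + [6] -> [6, 46]
    Split: [46, 41] -> [46] and [41]
    Merge: [46] + [41] -> [41, 46]
  Merge: [6, 46] + [41, 46] -> [6, 41, 46, 46]
  Split: [25, 48, 36, 36] -> [25, 48] and [36, 36]
    Split: [25, 48] -> [25] and [48]
    Merge: [25] + [48] -> [25, 48]
    Split: [36, 36] -> [36] and [36]
    Merge: [36] + [36] -> [36, 36]
  Merge: [25, 48] + [36, 36] -> [25, 36, 36, 48]
Merge: [6, 41, 46, 46] + [25, 36, 36, 48] -> [6, 25, 36, 36, 41, 46, 46, 48]

Final sorted array: [6, 25, 36, 36, 41, 46, 46, 48]

The merge sort proceeds by recursively splitting the array and merging sorted halves.
After all merges, the sorted array is [6, 25, 36, 36, 41, 46, 46, 48].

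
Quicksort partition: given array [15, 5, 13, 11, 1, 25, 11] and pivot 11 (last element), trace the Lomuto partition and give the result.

Lomuto partition with pivot = 11:

Initial array: [15, 5, 13, 11, 1, 25, 11]

arr[0]=15 > 11: no swap
arr[1]=5 <= 11: swap with position 0, array becomes [5, 15, 13, 11, 1, 25, 11]
arr[2]=13 > 11: no swap
arr[3]=11 <= 11: swap with position 1, array becomes [5, 11, 13, 15, 1, 25, 11]
arr[4]=1 <= 11: swap with position 2, array becomes [5, 11, 1, 15, 13, 25, 11]
arr[5]=25 > 11: no swap

Place pivot at position 3: [5, 11, 1, 11, 13, 25, 15]
Pivot position: 3

After partitioning with pivot 11, the array becomes [5, 11, 1, 11, 13, 25, 15]. The pivot is placed at index 3. All elements to the left of the pivot are <= 11, and all elements to the right are > 11.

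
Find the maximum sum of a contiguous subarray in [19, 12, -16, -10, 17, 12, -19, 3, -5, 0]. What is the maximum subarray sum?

Using Kadane's algorithm on [19, 12, -16, -10, 17, 12, -19, 3, -5, 0]:

Scanning through the array:
Position 1 (value 12): max_ending_here = 31, max_so_far = 31
Position 2 (value -16): max_ending_here = 15, max_so_far = 31
Position 3 (value -10): max_ending_here = 5, max_so_far = 31
Position 4 (value 17): max_ending_here = 22, max_so_far = 31
Position 5 (value 12): max_ending_here = 34, max_so_far = 34
Position 6 (value -19): max_ending_here = 15, max_so_far = 34
Position 7 (value 3): max_ending_here = 18, max_so_far = 34
Position 8 (value -5): max_ending_here = 13, max_so_far = 34
Position 9 (value 0): max_ending_here = 13, max_so_far = 34

Maximum subarray: [19, 12, -16, -10, 17, 12]
Maximum sum: 34

The maximum subarray is [19, 12, -16, -10, 17, 12] with sum 34. This subarray runs from index 0 to index 5.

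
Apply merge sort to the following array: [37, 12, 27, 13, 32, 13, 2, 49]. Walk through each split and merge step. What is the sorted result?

Merge sort trace:

Split: [37, 12, 27, 13, 32, 13, 2, 49] -> [37, 12, 27, 13] and [32, 13, 2, 49]
  Split: [37, 12, 27, 13] -> [37, 12] and [27, 13]
    Split: [37, 12] -> [37] and [12]
    Merge: [37] + [12] -> [12, 37]
    Split: [27, 13] -> [27] and [13]
    Merge: [27] + [13] -> [13, 27]
  Merge: [12, 37] + [13, 27] -> [12, 13, 27, 37]
  Split: [32, 13, 2, 49] -> [32, 13] and [2, 49]
    Split: [32, 13] -> [32] and [13]
    Merge: [32] + [13] -> [13, 32]
    Split: [2, 49] -> [2] and [49]
    Merge: [2] + [49] -> [2, 49]
  Merge: [13, 32] + [2, 49] -> [2, 13, 32, 49]
Merge: [12, 13, 27, 37] + [2, 13, 32, 49] -> [2, 12, 13, 13, 27, 32, 37, 49]

Final sorted array: [2, 12, 13, 13, 27, 32, 37, 49]

The merge sort proceeds by recursively splitting the array and merging sorted halves.
After all merges, the sorted array is [2, 12, 13, 13, 27, 32, 37, 49].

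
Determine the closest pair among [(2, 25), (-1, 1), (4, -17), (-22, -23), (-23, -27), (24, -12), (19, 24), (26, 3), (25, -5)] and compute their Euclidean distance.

Computing all pairwise distances among 9 points:

d((2, 25), (-1, 1)) = 24.1868
d((2, 25), (4, -17)) = 42.0476
d((2, 25), (-22, -23)) = 53.6656
d((2, 25), (-23, -27)) = 57.6975
d((2, 25), (24, -12)) = 43.0465
d((2, 25), (19, 24)) = 17.0294
d((2, 25), (26, 3)) = 32.5576
d((2, 25), (25, -5)) = 37.8021
d((-1, 1), (4, -17)) = 18.6815
d((-1, 1), (-22, -23)) = 31.8904
d((-1, 1), (-23, -27)) = 35.609
d((-1, 1), (24, -12)) = 28.178
d((-1, 1), (19, 24)) = 30.4795
d((-1, 1), (26, 3)) = 27.074
d((-1, 1), (25, -5)) = 26.6833
d((4, -17), (-22, -23)) = 26.6833
d((4, -17), (-23, -27)) = 28.7924
d((4, -17), (24, -12)) = 20.6155
d((4, -17), (19, 24)) = 43.6578
d((4, -17), (26, 3)) = 29.7321
d((4, -17), (25, -5)) = 24.1868
d((-22, -23), (-23, -27)) = 4.1231 <-- minimum
d((-22, -23), (24, -12)) = 47.2969
d((-22, -23), (19, 24)) = 62.3699
d((-22, -23), (26, 3)) = 54.5894
d((-22, -23), (25, -5)) = 50.3289
d((-23, -27), (24, -12)) = 49.3356
d((-23, -27), (19, 24)) = 66.0681
d((-23, -27), (26, 3)) = 57.4543
d((-23, -27), (25, -5)) = 52.8015
d((24, -12), (19, 24)) = 36.3456
d((24, -12), (26, 3)) = 15.1327
d((24, -12), (25, -5)) = 7.0711
d((19, 24), (26, 3)) = 22.1359
d((19, 24), (25, -5)) = 29.6142
d((26, 3), (25, -5)) = 8.0623

Closest pair: (-22, -23) and (-23, -27) with distance 4.1231

The closest pair is (-22, -23) and (-23, -27) with Euclidean distance 4.1231. For 9 points, brute-force pairwise comparison is shown above. For large n, the divide-and-conquer algorithm (sort by x, recurse on halves, check the dividing strip) achieves O(n log n).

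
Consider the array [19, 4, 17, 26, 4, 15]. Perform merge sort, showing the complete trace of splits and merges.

Merge sort trace:

Split: [19, 4, 17, 26, 4, 15] -> [19, 4, 17] and [26, 4, 15]
  Split: [19, 4, 17] -> [19] and [4, 17]
    Split: [4, 17] -> [4] and [17]
    Merge: [4] + [17] -> [4, 17]
  Merge: [19] + [4, 17] -> [4, 17, 19]
  Split: [26, 4, 15] -> [26] and [4, 15]
    Split: [4, 15] -> [4] and [15]
    Merge: [4] + [15] -> [4, 15]
  Merge: [26] + [4, 15] -> [4, 15, 26]
Merge: [4, 17, 19] + [4, 15, 26] -> [4, 4, 15, 17, 19, 26]

Final sorted array: [4, 4, 15, 17, 19, 26]

The merge sort proceeds by recursively splitting the array and merging sorted halves.
After all merges, the sorted array is [4, 4, 15, 17, 19, 26].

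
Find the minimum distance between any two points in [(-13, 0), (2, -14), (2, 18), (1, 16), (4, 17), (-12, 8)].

Computing all pairwise distances among 6 points:

d((-13, 0), (2, -14)) = 20.5183
d((-13, 0), (2, 18)) = 23.4307
d((-13, 0), (1, 16)) = 21.2603
d((-13, 0), (4, 17)) = 24.0416
d((-13, 0), (-12, 8)) = 8.0623
d((2, -14), (2, 18)) = 32.0
d((2, -14), (1, 16)) = 30.0167
d((2, -14), (4, 17)) = 31.0644
d((2, -14), (-12, 8)) = 26.0768
d((2, 18), (1, 16)) = 2.2361 <-- minimum
d((2, 18), (4, 17)) = 2.2361 <-- minimum
d((2, 18), (-12, 8)) = 17.2047
d((1, 16), (4, 17)) = 3.1623
d((1, 16), (-12, 8)) = 15.2643
d((4, 17), (-12, 8)) = 18.3576

Minimum distance: 2.2361 (tie among 2 pairs: (2, 18) and (1, 16); (2, 18) and (4, 17))

The minimum Euclidean distance is 2.2361. There is a tie: 2 pairs achieve this minimum — (2, 18) and (1, 16); (2, 18) and (4, 17). Any of these is a valid closest pair. For 6 points, brute-force pairwise comparison is shown above. For large n, the divide-and-conquer algorithm (sort by x, recurse on halves, check the dividing strip) achieves O(n log n).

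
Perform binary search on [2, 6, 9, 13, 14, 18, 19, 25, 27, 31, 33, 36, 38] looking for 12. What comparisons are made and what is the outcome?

Binary search for 12 in [2, 6, 9, 13, 14, 18, 19, 25, 27, 31, 33, 36, 38]:

lo=0, hi=12, mid=6, arr[mid]=19 -> 19 > 12, search left half
lo=0, hi=5, mid=2, arr[mid]=9 -> 9 < 12, search right half
lo=3, hi=5, mid=4, arr[mid]=14 -> 14 > 12, search left half
lo=3, hi=3, mid=3, arr[mid]=13 -> 13 > 12, search left half
lo=3 > hi=2, target 12 not found

Binary search determines that 12 is not in the array after 4 comparisons. The search space was exhausted without finding the target.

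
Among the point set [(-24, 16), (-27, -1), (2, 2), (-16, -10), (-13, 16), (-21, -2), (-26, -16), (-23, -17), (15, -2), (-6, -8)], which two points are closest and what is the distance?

Computing all pairwise distances among 10 points:

d((-24, 16), (-27, -1)) = 17.2627
d((-24, 16), (2, 2)) = 29.5296
d((-24, 16), (-16, -10)) = 27.2029
d((-24, 16), (-13, 16)) = 11.0
d((-24, 16), (-21, -2)) = 18.2483
d((-24, 16), (-26, -16)) = 32.0624
d((-24, 16), (-23, -17)) = 33.0151
d((-24, 16), (15, -2)) = 42.9535
d((-24, 16), (-6, -8)) = 30.0
d((-27, -1), (2, 2)) = 29.1548
d((-27, -1), (-16, -10)) = 14.2127
d((-27, -1), (-13, 16)) = 22.0227
d((-27, -1), (-21, -2)) = 6.0828
d((-27, -1), (-26, -16)) = 15.0333
d((-27, -1), (-23, -17)) = 16.4924
d((-27, -1), (15, -2)) = 42.0119
d((-27, -1), (-6, -8)) = 22.1359
d((2, 2), (-16, -10)) = 21.6333
d((2, 2), (-13, 16)) = 20.5183
d((2, 2), (-21, -2)) = 23.3452
d((2, 2), (-26, -16)) = 33.2866
d((2, 2), (-23, -17)) = 31.4006
d((2, 2), (15, -2)) = 13.6015
d((2, 2), (-6, -8)) = 12.8062
d((-16, -10), (-13, 16)) = 26.1725
d((-16, -10), (-21, -2)) = 9.434
d((-16, -10), (-26, -16)) = 11.6619
d((-16, -10), (-23, -17)) = 9.8995
d((-16, -10), (15, -2)) = 32.0156
d((-16, -10), (-6, -8)) = 10.198
d((-13, 16), (-21, -2)) = 19.6977
d((-13, 16), (-26, -16)) = 34.5398
d((-13, 16), (-23, -17)) = 34.4819
d((-13, 16), (15, -2)) = 33.2866
d((-13, 16), (-6, -8)) = 25.0
d((-21, -2), (-26, -16)) = 14.8661
d((-21, -2), (-23, -17)) = 15.1327
d((-21, -2), (15, -2)) = 36.0
d((-21, -2), (-6, -8)) = 16.1555
d((-26, -16), (-23, -17)) = 3.1623 <-- minimum
d((-26, -16), (15, -2)) = 43.3244
d((-26, -16), (-6, -8)) = 21.5407
d((-23, -17), (15, -2)) = 40.8534
d((-23, -17), (-6, -8)) = 19.2354
d((15, -2), (-6, -8)) = 21.8403

Closest pair: (-26, -16) and (-23, -17) with distance 3.1623

The closest pair is (-26, -16) and (-23, -17) with Euclidean distance 3.1623. For 10 points, brute-force pairwise comparison is shown above. For large n, the divide-and-conquer algorithm (sort by x, recurse on halves, check the dividing strip) achieves O(n log n).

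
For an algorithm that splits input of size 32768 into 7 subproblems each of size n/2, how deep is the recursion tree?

For divide and conquer with division factor 2:

Problem sizes at each level:
Level 0: 32768
Level 1: 16384
Level 2: 8192
Level 3: 4096
Level 4: 2048
Level 5: 1024
Level 6: 512
Level 7: 256
Level 8: 128
Level 9: 64
Level 10: 32
Level 11: 16
Level 12: 8
Level 13: 4
Level 14: 2
Level 15: 1

The root is level 0 and the size-1 base case is level 15 (the tree spans levels 0 through 15, i.e. 16 levels counting the root), so the depth is the number of divisions: log_2(32768) = 15

The recursion tree depth is log_2(32768) = 15. At each level, the problem size is divided by 2, so it takes 15 divisions to reduce to a base case of size 1. The algorithm makes 7 recursive calls at each level.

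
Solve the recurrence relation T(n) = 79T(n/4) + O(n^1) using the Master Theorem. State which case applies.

Master Theorem for T(n) = 79T(n/4) + O(n^1):

a = 79, b = 4, c = 1
log_b(a) = log_4(79) = 3.1519

Case 1: c = 1 < log_4(79) = 3.1519
T(n) = O(n^(log_4 79))

For T(n) = 79T(n/4) + O(n^1): log_4(79) = 3.1519. This is Case 1 of the Master Theorem (c < log_b(a), work dominated by leaves), giving O(n^(log_4 79)).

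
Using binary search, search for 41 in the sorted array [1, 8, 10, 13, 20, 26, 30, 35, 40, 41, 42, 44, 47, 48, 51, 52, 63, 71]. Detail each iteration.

Binary search for 41 in [1, 8, 10, 13, 20, 26, 30, 35, 40, 41, 42, 44, 47, 48, 51, 52, 63, 71]:

lo=0, hi=17, mid=8, arr[mid]=40 -> 40 < 41, search right half
lo=9, hi=17, mid=13, arr[mid]=48 -> 48 > 41, search left half
lo=9, hi=12, mid=10, arr[mid]=42 -> 42 > 41, search left half
lo=9, hi=9, mid=9, arr[mid]=41 -> Found target at index 9!

Binary search finds 41 at index 9 after 4 comparisons. The search repeatedly halves the search space by comparing with the middle element.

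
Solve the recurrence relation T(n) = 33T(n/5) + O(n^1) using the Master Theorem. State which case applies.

Master Theorem for T(n) = 33T(n/5) + O(n^1):

a = 33, b = 5, c = 1
log_b(a) = log_5(33) = 2.1725

Case 1: c = 1 < log_5(33) = 2.1725
T(n) = O(n^(log_5 33))

For T(n) = 33T(n/5) + O(n^1): log_5(33) = 2.1725. This is Case 1 of the Master Theorem (c < log_b(a), work dominated by leaves), giving O(n^(log_5 33)).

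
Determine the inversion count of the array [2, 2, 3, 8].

Finding inversions in [2, 2, 3, 8]:


Total inversions: 0

The array has 0 inversions. It is already sorted.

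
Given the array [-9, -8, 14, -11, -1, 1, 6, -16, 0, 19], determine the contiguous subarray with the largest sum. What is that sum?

Using Kadane's algorithm on [-9, -8, 14, -11, -1, 1, 6, -16, 0, 19]:

Scanning through the array:
Position 1 (value -8): max_ending_here = -8, max_so_far = -8
Position 2 (value 14): max_ending_here = 14, max_so_far = 14
Position 3 (value -11): max_ending_here = 3, max_so_far = 14
Position 4 (value -1): max_ending_here = 2, max_so_far = 14
Position 5 (value 1): max_ending_here = 3, max_so_far = 14
Position 6 (value 6): max_ending_here = 9, max_so_far = 14
Position 7 (value -16): max_ending_here = -7, max_so_far = 14
Position 8 (value 0): max_ending_here = 0, max_so_far = 14
Position 9 (value 19): max_ending_here = 19, max_so_far = 19

Maximum subarray: [0, 19]
Maximum sum: 19

The maximum subarray is [0, 19] with sum 19. This subarray runs from index 8 to index 9.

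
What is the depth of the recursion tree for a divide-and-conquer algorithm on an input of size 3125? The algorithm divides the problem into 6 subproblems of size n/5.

For divide and conquer with division factor 5:

Problem sizes at each level:
Level 0: 3125
Level 1: 625
Level 2: 125
Level 3: 25
Level 4: 5
Level 5: 1

The root is level 0 and the size-1 base case is level 5 (the tree spans levels 0 through 5, i.e. 6 levels counting the root), so the depth is the number of divisions: log_5(3125) = 5

The recursion tree depth is log_5(3125) = 5. At each level, the problem size is divided by 5, so it takes 5 divisions to reduce to a base case of size 1. The algorithm makes 6 recursive calls at each level.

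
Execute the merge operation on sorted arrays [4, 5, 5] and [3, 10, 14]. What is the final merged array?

Merging process:

Compare 4 vs 3: take 3 from right. Merged: [3]
Compare 4 vs 10: take 4 from left. Merged: [3, 4]
Compare 5 vs 10: take 5 from left. Merged: [3, 4, 5]
Compare 5 vs 10: take 5 from left. Merged: [3, 4, 5, 5]
Append remaining from right: [10, 14]. Merged: [3, 4, 5, 5, 10, 14]

Final merged array: [3, 4, 5, 5, 10, 14]
Total comparisons: 4

The merged array is [3, 4, 5, 5, 10, 14], requiring 4 comparisons. The merge step runs in O(n) time where n is the total number of elements.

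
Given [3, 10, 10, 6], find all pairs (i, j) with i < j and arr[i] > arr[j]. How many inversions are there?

Finding inversions in [3, 10, 10, 6]:

(1, 3): arr[1]=10 > arr[3]=6
(2, 3): arr[2]=10 > arr[3]=6

Total inversions: 2

The array has 2 inversion(s): (1,3), (2,3). Each pair (i,j) satisfies i < j and arr[i] > arr[j].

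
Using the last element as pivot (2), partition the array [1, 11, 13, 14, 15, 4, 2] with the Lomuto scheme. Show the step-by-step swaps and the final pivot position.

Lomuto partition with pivot = 2:

Initial array: [1, 11, 13, 14, 15, 4, 2]

arr[0]=1 <= 2: swap with position 0, array becomes [1, 11, 13, 14, 15, 4, 2]
arr[1]=11 > 2: no swap
arr[2]=13 > 2: no swap
arr[3]=14 > 2: no swap
arr[4]=15 > 2: no swap
arr[5]=4 > 2: no swap

Place pivot at position 1: [1, 2, 13, 14, 15, 4, 11]
Pivot position: 1

After partitioning with pivot 2, the array becomes [1, 2, 13, 14, 15, 4, 11]. The pivot is placed at index 1. All elements to the left of the pivot are <= 2, and all elements to the right are > 2.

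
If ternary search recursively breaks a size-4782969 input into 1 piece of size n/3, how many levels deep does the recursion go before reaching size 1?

For divide and conquer with division factor 3:

Problem sizes at each level:
Level 0: 4782969
Level 1: 1594323
Level 2: 531441
Level 3: 177147
Level 4: 59049
Level 5: 19683
Level 6: 6561
Level 7: 2187
Level 8: 729
Level 9: 243
Level 10: 81
Level 11: 27
Level 12: 9
Level 13: 3
Level 14: 1

The root is level 0 and the size-1 base case is level 14 (the tree spans levels 0 through 14, i.e. 15 levels counting the root), so the depth is the number of divisions: log_3(4782969) = 14

The recursion tree depth is log_3(4782969) = 14. At each level, the problem size is divided by 3, so it takes 14 divisions to reduce to a base case of size 1. The algorithm makes 1 recursive call at each level.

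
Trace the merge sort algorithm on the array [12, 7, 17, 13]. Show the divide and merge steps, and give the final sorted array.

Merge sort trace:

Split: [12, 7, 17, 13] -> [12, 7] and [17, 13]
  Split: [12, 7] -> [12] and [7]
  Merge: [12] + [7] -> [7, 12]
  Split: [17, 13] -> [17] and [13]
  Merge: [17] + [13] -> [13, 17]
Merge: [7, 12] + [13, 17] -> [7, 12, 13, 17]

Final sorted array: [7, 12, 13, 17]

The merge sort proceeds by recursively splitting the array and merging sorted halves.
After all merges, the sorted array is [7, 12, 13, 17].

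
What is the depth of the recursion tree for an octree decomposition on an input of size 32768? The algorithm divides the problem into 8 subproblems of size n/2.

For divide and conquer with division factor 2:

Problem sizes at each level:
Level 0: 32768
Level 1: 16384
Level 2: 8192
Level 3: 4096
Level 4: 2048
Level 5: 1024
Level 6: 512
Level 7: 256
Level 8: 128
Level 9: 64
Level 10: 32
Level 11: 16
Level 12: 8
Level 13: 4
Level 14: 2
Level 15: 1

The root is level 0 and the size-1 base case is level 15 (the tree spans levels 0 through 15, i.e. 16 levels counting the root), so the depth is the number of divisions: log_2(32768) = 15

The recursion tree depth is log_2(32768) = 15. At each level, the problem size is divided by 2, so it takes 15 divisions to reduce to a base case of size 1. The algorithm makes 8 recursive calls at each level.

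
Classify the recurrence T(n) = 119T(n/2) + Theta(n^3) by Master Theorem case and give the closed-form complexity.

Master Theorem for T(n) = 119T(n/2) + O(n^3):

a = 119, b = 2, c = 3
log_b(a) = log_2(119) = 6.8948

Case 1: c = 3 < log_2(119) = 6.8948
T(n) = O(n^(log_2 119))

For T(n) = 119T(n/2) + O(n^3): log_2(119) = 6.8948. This is Case 1 of the Master Theorem (c < log_b(a), work dominated by leaves), giving O(n^(log_2 119)).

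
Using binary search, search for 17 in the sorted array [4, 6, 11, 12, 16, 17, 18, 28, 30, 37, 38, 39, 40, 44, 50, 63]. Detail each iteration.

Binary search for 17 in [4, 6, 11, 12, 16, 17, 18, 28, 30, 37, 38, 39, 40, 44, 50, 63]:

lo=0, hi=15, mid=7, arr[mid]=28 -> 28 > 17, search left half
lo=0, hi=6, mid=3, arr[mid]=12 -> 12 < 17, search right half
lo=4, hi=6, mid=5, arr[mid]=17 -> Found target at index 5!

Binary search finds 17 at index 5 after 3 comparisons. The search repeatedly halves the search space by comparing with the middle element.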